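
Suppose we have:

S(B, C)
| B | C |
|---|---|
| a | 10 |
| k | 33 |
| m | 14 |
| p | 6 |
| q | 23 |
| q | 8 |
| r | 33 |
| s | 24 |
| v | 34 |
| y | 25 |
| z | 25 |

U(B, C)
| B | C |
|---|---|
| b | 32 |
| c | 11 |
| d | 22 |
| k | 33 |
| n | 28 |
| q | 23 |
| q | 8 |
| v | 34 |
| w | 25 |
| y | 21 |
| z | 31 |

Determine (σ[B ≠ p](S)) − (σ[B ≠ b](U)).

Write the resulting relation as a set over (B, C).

Selection B ≠ p: {(a, 10), (k, 33), (m, 14), (q, 23), (q, 8), (r, 33), (s, 24), (v, 34), (y, 25), (z, 25)}
Selection B ≠ b: {(c, 11), (d, 22), (k, 33), (n, 28), (q, 23), (q, 8), (v, 34), (w, 25), (y, 21), (z, 31)}
Difference: {(a, 10), (k, 33), (m, 14), (q, 23), (q, 8), (r, 33), (s, 24), (v, 34), (y, 25), (z, 25)} with {(c, 11), (d, 22), (k, 33), (n, 28), (q, 23), (q, 8), (v, 34), (w, 25), (y, 21), (z, 31)} → {(a, 10), (m, 14), (r, 33), (s, 24), (y, 25), (z, 25)}

{(a, 10), (m, 14), (r, 33), (s, 24), (y, 25), (z, 25)}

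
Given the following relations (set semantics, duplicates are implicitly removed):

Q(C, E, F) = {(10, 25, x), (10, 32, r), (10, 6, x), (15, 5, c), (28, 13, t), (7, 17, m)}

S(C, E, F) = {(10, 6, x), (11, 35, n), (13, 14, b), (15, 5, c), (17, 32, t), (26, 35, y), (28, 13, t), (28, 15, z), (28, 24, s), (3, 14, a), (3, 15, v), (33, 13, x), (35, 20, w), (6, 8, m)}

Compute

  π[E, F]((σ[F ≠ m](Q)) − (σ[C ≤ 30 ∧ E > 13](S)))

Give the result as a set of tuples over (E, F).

{(13, t), (25, x), (32, r), (5, c), (6, x)}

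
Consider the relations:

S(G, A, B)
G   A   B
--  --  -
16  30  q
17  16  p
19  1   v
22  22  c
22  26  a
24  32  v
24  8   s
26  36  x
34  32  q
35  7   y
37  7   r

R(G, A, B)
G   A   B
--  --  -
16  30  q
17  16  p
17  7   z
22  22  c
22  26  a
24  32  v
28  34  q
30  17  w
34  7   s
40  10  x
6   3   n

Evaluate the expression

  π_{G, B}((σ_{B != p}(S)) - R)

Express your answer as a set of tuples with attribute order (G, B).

{(19, v), (24, s), (26, x), (34, q), (35, y), (37, r)}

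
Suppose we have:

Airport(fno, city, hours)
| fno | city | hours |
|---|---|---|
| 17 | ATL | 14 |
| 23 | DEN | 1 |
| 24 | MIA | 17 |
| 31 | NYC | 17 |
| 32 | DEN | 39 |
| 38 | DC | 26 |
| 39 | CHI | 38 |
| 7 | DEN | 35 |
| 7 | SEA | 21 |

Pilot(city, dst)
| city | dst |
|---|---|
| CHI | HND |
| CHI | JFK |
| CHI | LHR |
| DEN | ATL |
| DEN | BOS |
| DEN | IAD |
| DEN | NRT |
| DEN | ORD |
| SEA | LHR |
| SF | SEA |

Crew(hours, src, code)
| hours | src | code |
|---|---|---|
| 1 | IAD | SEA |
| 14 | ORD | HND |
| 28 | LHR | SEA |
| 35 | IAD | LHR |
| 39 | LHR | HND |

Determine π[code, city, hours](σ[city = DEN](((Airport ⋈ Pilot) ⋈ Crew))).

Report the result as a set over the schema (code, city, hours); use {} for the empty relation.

Natural join on city: {(23, DEN, 1, ATL), (23, DEN, 1, BOS), (23, DEN, 1, IAD), (23, DEN, 1, NRT), (23, DEN, 1, ORD), (32, DEN, 39, ATL), (32, DEN, 39, BOS), (32, DEN, 39, IAD), (32, DEN, 39, NRT), (32, DEN, 39, ORD), (39, CHI, 38, HND), (39, CHI, 38, JFK), (39, CHI, 38, LHR), (7, DEN, 35, ATL), (7, DEN, 35, BOS), (7, DEN, 35, IAD), (7, DEN, 35, NRT), (7, DEN, 35, ORD), (7, SEA, 21, LHR)}
Natural join on hours: {(23, DEN, 1, ATL, IAD, SEA), (23, DEN, 1, BOS, IAD, SEA), (23, DEN, 1, IAD, IAD, SEA), (23, DEN, 1, NRT, IAD, SEA), (23, DEN, 1, ORD, IAD, SEA), (32, DEN, 39, ATL, LHR, HND), (32, DEN, 39, BOS, LHR, HND), (32, DEN, 39, IAD, LHR, HND), (32, DEN, 39, NRT, LHR, HND), (32, DEN, 39, ORD, LHR, HND), (7, DEN, 35, ATL, IAD, LHR), (7, DEN, 35, BOS, IAD, LHR), (7, DEN, 35, IAD, IAD, LHR), (7, DEN, 35, NRT, IAD, LHR), (7, DEN, 35, ORD, IAD, LHR)}
Filtering on city = DEN leaves {(23, DEN, 1, ATL, IAD, SEA), (23, DEN, 1, BOS, IAD, SEA), (23, DEN, 1, IAD, IAD, SEA), (23, DEN, 1, NRT, IAD, SEA), (23, DEN, 1, ORD, IAD, SEA), (32, DEN, 39, ATL, LHR, HND), (32, DEN, 39, BOS, LHR, HND), (32, DEN, 39, IAD, LHR, HND), (32, DEN, 39, NRT, LHR, HND), (32, DEN, 39, ORD, LHR, HND), (7, DEN, 35, ATL, IAD, LHR), (7, DEN, 35, BOS, IAD, LHR), (7, DEN, 35, IAD, IAD, LHR), (7, DEN, 35, NRT, IAD, LHR), (7, DEN, 35, ORD, IAD, LHR)}.
π[code, city, hours]: project onto (code, city, hours) (12 duplicate(s) eliminated) → {(HND, DEN, 39), (LHR, DEN, 35), (SEA, DEN, 1)}

{(HND, DEN, 39), (LHR, DEN, 35), (SEA, DEN, 1)}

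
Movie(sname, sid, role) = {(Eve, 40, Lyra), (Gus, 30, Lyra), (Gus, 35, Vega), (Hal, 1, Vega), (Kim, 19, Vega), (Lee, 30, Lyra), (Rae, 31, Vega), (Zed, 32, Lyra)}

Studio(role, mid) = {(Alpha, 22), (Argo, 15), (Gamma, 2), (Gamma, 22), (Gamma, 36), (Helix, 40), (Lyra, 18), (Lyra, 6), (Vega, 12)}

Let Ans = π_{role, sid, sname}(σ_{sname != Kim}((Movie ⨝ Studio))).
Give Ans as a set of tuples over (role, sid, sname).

{(Lyra, 30, Gus), (Lyra, 30, Lee), (Lyra, 32, Zed), (Lyra, 40, Eve), (Vega, 1, Hal), (Vega, 31, Rae), (Vega, 35, Gus)}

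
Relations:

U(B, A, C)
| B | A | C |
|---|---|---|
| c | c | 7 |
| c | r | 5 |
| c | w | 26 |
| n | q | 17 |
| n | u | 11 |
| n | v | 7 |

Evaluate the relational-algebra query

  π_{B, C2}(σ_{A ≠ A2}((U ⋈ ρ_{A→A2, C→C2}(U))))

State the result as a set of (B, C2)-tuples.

{(c, 26), (c, 5), (c, 7), (n, 11), (n, 17), (n, 7)}

ρ[A→A2, C→C2]: schema becomes (B, A2, C2); tuples unchanged.
U ⋈ ρ_{A→A2, C→C2}(U) (natural join on B): {(c, c, 7, c, 7), (c, c, 7, r, 5), (c, c, 7, w, 26), (c, r, 5, c, 7), (c, r, 5, r, 5), (c, r, 5, w, 26), (c, w, 26, c, 7), (c, w, 26, r, 5), (c, w, 26, w, 26), (n, q, 17, q, 17), (n, q, 17, u, 11), (n, q, 17, v, 7), (n, u, 11, q, 17), (n, u, 11, u, 11), (n, u, 11, v, 7), (n, v, 7, q, 17), (n, v, 7, u, 11), (n, v, 7, v, 7)}
Filtering on A ≠ A2 leaves {(c, c, 7, r, 5), (c, c, 7, w, 26), (c, r, 5, c, 7), (c, r, 5, w, 26), (c, w, 26, c, 7), (c, w, 26, r, 5), (n, q, 17, u, 11), (n, q, 17, v, 7), (n, u, 11, q, 17), (n, u, 11, v, 7), (n, v, 7, q, 17), (n, v, 7, u, 11)}.
Keep only column(s) B, C2 (6 duplicate(s) eliminated): {(c, 26), (c, 5), (c, 7), (n, 11), (n, 17), (n, 7)}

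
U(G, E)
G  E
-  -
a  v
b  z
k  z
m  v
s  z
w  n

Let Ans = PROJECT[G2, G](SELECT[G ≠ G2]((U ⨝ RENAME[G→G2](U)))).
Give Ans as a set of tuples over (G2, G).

ρ[G→G2]: schema becomes (G2, E); tuples unchanged.
Joining U and RENAME[G→G2](U) on E yields {(a, v, a), (a, v, m), (b, z, b), (b, z, k), (b, z, s), (k, z, b), (k, z, k), (k, z, s), (m, v, a), (m, v, m), (s, z, b), (s, z, k), (s, z, s), (w, n, w)}.
σ[G ≠ G2]: keep tuples satisfying G ≠ G2 → {(a, v, m), (b, z, k), (b, z, s), (k, z, b), (k, z, s), (m, v, a), (s, z, b), (s, z, k)}
Keep only column(s) G2, G: {(a, m), (b, k), (b, s), (k, b), (k, s), (m, a), (s, b), (s, k)}

{(a, m), (b, k), (b, s), (k, b), (k, s), (m, a), (s, b), (s, k)}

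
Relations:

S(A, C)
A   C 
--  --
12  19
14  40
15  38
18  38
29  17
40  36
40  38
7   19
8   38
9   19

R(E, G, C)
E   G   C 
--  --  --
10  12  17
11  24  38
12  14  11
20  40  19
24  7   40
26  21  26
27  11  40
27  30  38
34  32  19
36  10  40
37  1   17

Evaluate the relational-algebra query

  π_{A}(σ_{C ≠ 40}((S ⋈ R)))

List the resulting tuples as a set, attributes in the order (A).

Joining S and R on C yields {(12, 19, 20, 40), (12, 19, 34, 32), (14, 40, 24, 7), (14, 40, 27, 11), (14, 40, 36, 10), (15, 38, 11, 24), (15, 38, 27, 30), (18, 38, 11, 24), (18, 38, 27, 30), (29, 17, 10, 12), (29, 17, 37, 1), (40, 38, 11, 24), (40, 38, 27, 30), (7, 19, 20, 40), (7, 19, 34, 32), (8, 38, 11, 24), (8, 38, 27, 30), (9, 19, 20, 40), (9, 19, 34, 32)}.
Filtering on C ≠ 40 leaves {(12, 19, 20, 40), (12, 19, 34, 32), (15, 38, 11, 24), (15, 38, 27, 30), (18, 38, 11, 24), (18, 38, 27, 30), (29, 17, 10, 12), (29, 17, 37, 1), (40, 38, 11, 24), (40, 38, 27, 30), (7, 19, 20, 40), (7, 19, 34, 32), (8, 38, 11, 24), (8, 38, 27, 30), (9, 19, 20, 40), (9, 19, 34, 32)}.
Projecting to A (8 duplicate(s) eliminated): {12, 15, 18, 29, 40, 7, 8, 9}

{12, 15, 18, 29, 40, 7, 8, 9}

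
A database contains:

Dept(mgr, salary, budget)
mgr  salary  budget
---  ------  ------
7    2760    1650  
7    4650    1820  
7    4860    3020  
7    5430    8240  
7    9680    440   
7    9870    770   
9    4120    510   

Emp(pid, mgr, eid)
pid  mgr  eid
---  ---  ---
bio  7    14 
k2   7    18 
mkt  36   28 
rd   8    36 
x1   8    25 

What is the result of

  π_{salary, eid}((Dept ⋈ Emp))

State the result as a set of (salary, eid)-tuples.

{(2760, 14), (2760, 18), (4650, 14), (4650, 18), (4860, 14), (4860, 18), (5430, 14), (5430, 18), (9680, 14), (9680, 18), (9870, 14), (9870, 18)}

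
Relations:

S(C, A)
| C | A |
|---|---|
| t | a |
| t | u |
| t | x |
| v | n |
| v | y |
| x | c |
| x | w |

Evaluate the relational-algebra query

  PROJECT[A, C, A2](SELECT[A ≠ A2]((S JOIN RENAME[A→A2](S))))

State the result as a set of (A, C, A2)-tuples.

ρ[A→A2]: schema becomes (C, A2); tuples unchanged.
Natural join on C: {(t, a, a), (t, a, u), (t, a, x), (t, u, a), (t, u, u), (t, u, x), (t, x, a), (t, x, u), (t, x, x), (v, n, n), (v, n, y), (v, y, n), (v, y, y), (x, c, c), (x, c, w), (x, w, c), (x, w, w)}
Apply σ_{A ≠ A2}; surviving tuples: {(t, a, u), (t, a, x), (t, u, a), (t, u, x), (t, x, a), (t, x, u), (v, n, y), (v, y, n), (x, c, w), (x, w, c)}
π_{A, C, A2} gives {(a, t, u), (a, t, x), (c, x, w), (n, v, y), (u, t, a), (u, t, x), (w, x, c), (x, t, a), (x, t, u), (y, v, n)}.

{(a, t, u), (a, t, x), (c, x, w), (n, v, y), (u, t, a), (u, t, x), (w, x, c), (x, t, a), (x, t, u), (y, v, n)}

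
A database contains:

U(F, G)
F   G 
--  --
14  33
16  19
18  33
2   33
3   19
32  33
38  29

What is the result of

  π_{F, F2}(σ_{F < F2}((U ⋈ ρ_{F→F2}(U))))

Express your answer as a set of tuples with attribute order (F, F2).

{(14, 18), (14, 32), (18, 32), (2, 14), (2, 18), (2, 32), (3, 16)}

ρ[F→F2]: schema becomes (F2, G); tuples unchanged.
U ⋈ ρ_{F→F2}(U) (natural join on G): {(14, 33, 14), (14, 33, 18), (14, 33, 2), (14, 33, 32), (16, 19, 16), (16, 19, 3), (18, 33, 14), (18, 33, 18), (18, 33, 2), (18, 33, 32), (2, 33, 14), (2, 33, 18), (2, 33, 2), (2, 33, 32), (3, 19, 16), (3, 19, 3), (32, 33, 14), (32, 33, 18), (32, 33, 2), (32, 33, 32), (38, 29, 38)}
Selection F < F2: {(14, 33, 18), (14, 33, 32), (18, 33, 32), (2, 33, 14), (2, 33, 18), (2, 33, 32), (3, 19, 16)}
Keep only column(s) F, F2: {(14, 18), (14, 32), (18, 32), (2, 14), (2, 18), (2, 32), (3, 16)}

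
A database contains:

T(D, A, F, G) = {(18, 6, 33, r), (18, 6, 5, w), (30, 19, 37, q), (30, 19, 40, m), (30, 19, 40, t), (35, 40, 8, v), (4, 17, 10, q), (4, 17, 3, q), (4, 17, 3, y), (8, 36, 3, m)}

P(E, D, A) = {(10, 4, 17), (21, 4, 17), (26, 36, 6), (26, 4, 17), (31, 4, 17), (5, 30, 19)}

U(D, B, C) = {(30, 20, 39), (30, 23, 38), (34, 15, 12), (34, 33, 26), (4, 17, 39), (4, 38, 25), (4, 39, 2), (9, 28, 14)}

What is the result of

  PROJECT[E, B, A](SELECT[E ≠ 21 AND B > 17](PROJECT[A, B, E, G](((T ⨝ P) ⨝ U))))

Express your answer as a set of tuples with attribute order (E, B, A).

{(10, 38, 17), (10, 39, 17), (26, 38, 17), (26, 39, 17), (31, 38, 17), (31, 39, 17), (5, 20, 19), (5, 23, 19)}

T ⋈ P (natural join on D, A): {(30, 19, 37, q, 5), (30, 19, 40, m, 5), (30, 19, 40, t, 5), (4, 17, 10, q, 10), (4, 17, 10, q, 21), (4, 17, 10, q, 26), (4, 17, 10, q, 31), (4, 17, 3, q, 10), (4, 17, 3, q, 21), (4, 17, 3, q, 26), (4, 17, 3, q, 31), (4, 17, 3, y, 10), (4, 17, 3, y, 21), (4, 17, 3, y, 26), (4, 17, 3, y, 31)}
(T ⨝ P) ⋈ U (natural join on D): {(30, 19, 37, q, 5, 20, 39), (30, 19, 37, q, 5, 23, 38), (30, 19, 40, m, 5, 20, 39), (30, 19, 40, m, 5, 23, 38), (30, 19, 40, t, 5, 20, 39), (30, 19, 40, t, 5, 23, 38), (4, 17, 10, q, 10, 17, 39), (4, 17, 10, q, 10, 38, 25), (4, 17, 10, q, 10, 39, 2), (4, 17, 10, q, 21, 17, 39), (4, 17, 10, q, 21, 38, 25), (4, 17, 10, q, 21, 39, 2), (4, 17, 10, q, 26, 17, 39), (4, 17, 10, q, 26, 38, 25), (4, 17, 10, q, 26, 39, 2), (4, 17, 10, q, 31, 17, 39), (4, 17, 10, q, 31, 38, 25), (4, 17, 10, q, 31, 39, 2), (4, 17, 3, q, 10, 17, 39), (4, 17, 3, q, 10, 38, 25), (4, 17, 3, q, 10, 39, 2), (4, 17, 3, q, 21, 17, 39), (4, 17, 3, q, 21, 38, 25), (4, 17, 3, q, 21, 39, 2), (4, 17, 3, q, 26, 17, 39), (4, 17, 3, q, 26, 38, 25), (4, 17, 3, q, 26, 39, 2), (4, 17, 3, q, 31, 17, 39), (4, 17, 3, q, 31, 38, 25), (4, 17, 3, q, 31, 39, 2), (4, 17, 3, y, 10, 17, 39), (4, 17, 3, y, 10, 38, 25), (4, 17, 3, y, 10, 39, 2), (4, 17, 3, y, 21, 17, 39), (4, 17, 3, y, 21, 38, 25), (4, 17, 3, y, 21, 39, 2), (4, 17, 3, y, 26, 17, 39), (4, 17, 3, y, 26, 38, 25), (4, 17, 3, y, 26, 39, 2), (4, 17, 3, y, 31, 17, 39), (4, 17, 3, y, 31, 38, 25), (4, 17, 3, y, 31, 39, 2)}
π[A, B, E, G]: project onto (A, B, E, G) (12 duplicate(s) eliminated) → {(17, 17, 10, q), (17, 17, 10, y), (17, 17, 21, q), (17, 17, 21, y), (17, 17, 26, q), (17, 17, 26, y), (17, 17, 31, q), (17, 17, 31, y), (17, 38, 10, q), (17, 38, 10, y), (17, 38, 21, q), (17, 38, 21, y), (17, 38, 26, q), (17, 38, 26, y), (17, 38, 31, q), (17, 38, 31, y), (17, 39, 10, q), (17, 39, 10, y), (17, 39, 21, q), (17, 39, 21, y), (17, 39, 26, q), (17, 39, 26, y), (17, 39, 31, q), (17, 39, 31, y), (19, 20, 5, m), (19, 20, 5, q), (19, 20, 5, t), (19, 23, 5, m), (19, 23, 5, q), (19, 23, 5, t)}
Filtering on E ≠ 21 AND B > 17 leaves {(17, 38, 10, q), (17, 38, 10, y), (17, 38, 26, q), (17, 38, 26, y), (17, 38, 31, q), (17, 38, 31, y), (17, 39, 10, q), (17, 39, 10, y), (17, 39, 26, q), (17, 39, 26, y), (17, 39, 31, q), (17, 39, 31, y), (19, 20, 5, m), (19, 20, 5, q), (19, 20, 5, t), (19, 23, 5, m), (19, 23, 5, q), (19, 23, 5, t)}.
π[E, B, A]: project onto (E, B, A) (10 duplicate(s) eliminated) → {(10, 38, 17), (10, 39, 17), (26, 38, 17), (26, 39, 17), (31, 38, 17), (31, 39, 17), (5, 20, 19), (5, 23, 19)}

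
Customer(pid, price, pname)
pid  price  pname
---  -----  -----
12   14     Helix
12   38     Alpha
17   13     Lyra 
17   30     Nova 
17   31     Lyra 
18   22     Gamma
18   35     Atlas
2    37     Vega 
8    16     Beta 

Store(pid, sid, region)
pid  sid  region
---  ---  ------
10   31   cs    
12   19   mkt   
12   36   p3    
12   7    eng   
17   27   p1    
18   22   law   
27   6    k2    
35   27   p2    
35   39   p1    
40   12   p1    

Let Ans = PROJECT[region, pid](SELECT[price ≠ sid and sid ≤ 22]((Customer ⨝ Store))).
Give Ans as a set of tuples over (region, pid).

Natural join on pid: {(12, 14, Helix, 19, mkt), (12, 14, Helix, 36, p3), (12, 14, Helix, 7, eng), (12, 38, Alpha, 19, mkt), (12, 38, Alpha, 36, p3), (12, 38, Alpha, 7, eng), (17, 13, Lyra, 27, p1), (17, 30, Nova, 27, p1), (17, 31, Lyra, 27, p1), (18, 22, Gamma, 22, law), (18, 35, Atlas, 22, law)}
Filtering on price ≠ sid and sid ≤ 22 leaves {(12, 14, Helix, 19, mkt), (12, 14, Helix, 7, eng), (12, 38, Alpha, 19, mkt), (12, 38, Alpha, 7, eng), (18, 35, Atlas, 22, law)}.
Keep only column(s) region, pid (2 duplicate(s) eliminated): {(eng, 12), (law, 18), (mkt, 12)}

{(eng, 12), (law, 18), (mkt, 12)}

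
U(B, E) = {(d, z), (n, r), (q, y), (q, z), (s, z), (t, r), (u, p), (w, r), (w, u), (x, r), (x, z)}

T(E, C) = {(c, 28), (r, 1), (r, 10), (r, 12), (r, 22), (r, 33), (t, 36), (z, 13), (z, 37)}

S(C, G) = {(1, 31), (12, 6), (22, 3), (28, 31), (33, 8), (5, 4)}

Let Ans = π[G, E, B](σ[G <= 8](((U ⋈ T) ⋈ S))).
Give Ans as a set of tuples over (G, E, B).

{(3, r, n), (3, r, t), (3, r, w), (3, r, x), (6, r, n), (6, r, t), (6, r, w), (6, r, x), (8, r, n), (8, r, t), (8, r, w), (8, r, x)}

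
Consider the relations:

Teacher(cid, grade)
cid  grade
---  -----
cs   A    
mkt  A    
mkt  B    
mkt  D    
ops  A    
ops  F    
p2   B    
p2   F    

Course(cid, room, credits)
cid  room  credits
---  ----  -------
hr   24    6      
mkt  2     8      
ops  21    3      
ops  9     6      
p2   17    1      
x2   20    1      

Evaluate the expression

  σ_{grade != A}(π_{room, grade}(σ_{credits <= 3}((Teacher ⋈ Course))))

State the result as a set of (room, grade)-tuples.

Natural join on cid: {(mkt, A, 2, 8), (mkt, B, 2, 8), (mkt, D, 2, 8), (ops, A, 21, 3), (ops, A, 9, 6), (ops, F, 21, 3), (ops, F, 9, 6), (p2, B, 17, 1), (p2, F, 17, 1)}
Selection credits <= 3: {(ops, A, 21, 3), (ops, F, 21, 3), (p2, B, 17, 1), (p2, F, 17, 1)}
Keep only column(s) room, grade: {(17, B), (17, F), (21, A), (21, F)}
Selection grade != A: {(17, B), (17, F), (21, F)}

{(17, B), (17, F), (21, F)}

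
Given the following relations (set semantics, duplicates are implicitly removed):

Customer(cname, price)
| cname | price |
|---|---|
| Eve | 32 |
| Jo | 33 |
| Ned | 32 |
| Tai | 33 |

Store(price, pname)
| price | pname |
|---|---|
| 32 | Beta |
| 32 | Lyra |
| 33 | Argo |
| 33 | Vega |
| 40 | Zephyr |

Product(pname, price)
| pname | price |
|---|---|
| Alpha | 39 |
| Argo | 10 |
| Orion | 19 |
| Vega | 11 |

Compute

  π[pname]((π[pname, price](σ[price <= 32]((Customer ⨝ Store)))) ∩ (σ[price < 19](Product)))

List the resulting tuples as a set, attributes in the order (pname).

Customer ⋈ Store (natural join on price): {(Eve, 32, Beta), (Eve, 32, Lyra), (Jo, 33, Argo), (Jo, 33, Vega), (Ned, 32, Beta), (Ned, 32, Lyra), (Tai, 33, Argo), (Tai, 33, Vega)}
Selection price <= 32: {(Eve, 32, Beta), (Eve, 32, Lyra), (Ned, 32, Beta), (Ned, 32, Lyra)}
π_{pname, price} gives {(Beta, 32), (Lyra, 32)} (2 duplicate(s) eliminated).
Selection price < 19: {(Argo, 10), (Vega, 11)}
Set intersection of the two operands is {}.
π_{pname} gives {}.

{}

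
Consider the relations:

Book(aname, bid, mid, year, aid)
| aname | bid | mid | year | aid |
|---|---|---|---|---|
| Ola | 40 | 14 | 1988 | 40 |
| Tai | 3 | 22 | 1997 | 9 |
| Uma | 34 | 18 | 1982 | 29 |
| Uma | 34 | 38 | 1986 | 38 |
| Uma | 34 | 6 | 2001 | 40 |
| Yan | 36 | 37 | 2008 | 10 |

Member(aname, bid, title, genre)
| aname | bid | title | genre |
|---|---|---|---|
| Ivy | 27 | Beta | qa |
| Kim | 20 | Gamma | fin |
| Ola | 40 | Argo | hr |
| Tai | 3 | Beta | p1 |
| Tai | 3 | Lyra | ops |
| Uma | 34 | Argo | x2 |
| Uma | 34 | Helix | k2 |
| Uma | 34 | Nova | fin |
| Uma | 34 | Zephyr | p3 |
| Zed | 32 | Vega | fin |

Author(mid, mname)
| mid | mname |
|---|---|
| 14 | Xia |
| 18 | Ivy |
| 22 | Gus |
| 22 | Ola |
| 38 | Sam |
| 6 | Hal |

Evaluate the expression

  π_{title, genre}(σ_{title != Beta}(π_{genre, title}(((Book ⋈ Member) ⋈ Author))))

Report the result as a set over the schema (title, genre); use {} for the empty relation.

Book ⋈ Member (natural join on aname, bid): {(Ola, 40, 14, 1988, 40, Argo, hr), (Tai, 3, 22, 1997, 9, Beta, p1), (Tai, 3, 22, 1997, 9, Lyra, ops), (Uma, 34, 18, 1982, 29, Argo, x2), (Uma, 34, 18, 1982, 29, Helix, k2), (Uma, 34, 18, 1982, 29, Nova, fin), (Uma, 34, 18, 1982, 29, Zephyr, p3), (Uma, 34, 38, 1986, 38, Argo, x2), (Uma, 34, 38, 1986, 38, Helix, k2), (Uma, 34, 38, 1986, 38, Nova, fin), (Uma, 34, 38, 1986, 38, Zephyr, p3), (Uma, 34, 6, 2001, 40, Argo, x2), (Uma, 34, 6, 2001, 40, Helix, k2), (Uma, 34, 6, 2001, 40, Nova, fin), (Uma, 34, 6, 2001, 40, Zephyr, p3)}
(Book ⋈ Member) ⋈ Author (natural join on mid): {(Ola, 40, 14, 1988, 40, Argo, hr, Xia), (Tai, 3, 22, 1997, 9, Beta, p1, Gus), (Tai, 3, 22, 1997, 9, Beta, p1, Ola), (Tai, 3, 22, 1997, 9, Lyra, ops, Gus), (Tai, 3, 22, 1997, 9, Lyra, ops, Ola), (Uma, 34, 18, 1982, 29, Argo, x2, Ivy), (Uma, 34, 18, 1982, 29, Helix, k2, Ivy), (Uma, 34, 18, 1982, 29, Nova, fin, Ivy), (Uma, 34, 18, 1982, 29, Zephyr, p3, Ivy), (Uma, 34, 38, 1986, 38, Argo, x2, Sam), (Uma, 34, 38, 1986, 38, Helix, k2, Sam), (Uma, 34, 38, 1986, 38, Nova, fin, Sam), (Uma, 34, 38, 1986, 38, Zephyr, p3, Sam), (Uma, 34, 6, 2001, 40, Argo, x2, Hal), (Uma, 34, 6, 2001, 40, Helix, k2, Hal), (Uma, 34, 6, 2001, 40, Nova, fin, Hal), (Uma, 34, 6, 2001, 40, Zephyr, p3, Hal)}
π_{genre, title} gives {(fin, Nova), (hr, Argo), (k2, Helix), (ops, Lyra), (p1, Beta), (p3, Zephyr), (x2, Argo)} (10 duplicate(s) eliminated).
Selection title != Beta: {(fin, Nova), (hr, Argo), (k2, Helix), (ops, Lyra), (p3, Zephyr), (x2, Argo)}
π_{title, genre} gives {(Argo, hr), (Argo, x2), (Helix, k2), (Lyra, ops), (Nova, fin), (Zephyr, p3)}.

{(Argo, hr), (Argo, x2), (Helix, k2), (Lyra, ops), (Nova, fin), (Zephyr, p3)}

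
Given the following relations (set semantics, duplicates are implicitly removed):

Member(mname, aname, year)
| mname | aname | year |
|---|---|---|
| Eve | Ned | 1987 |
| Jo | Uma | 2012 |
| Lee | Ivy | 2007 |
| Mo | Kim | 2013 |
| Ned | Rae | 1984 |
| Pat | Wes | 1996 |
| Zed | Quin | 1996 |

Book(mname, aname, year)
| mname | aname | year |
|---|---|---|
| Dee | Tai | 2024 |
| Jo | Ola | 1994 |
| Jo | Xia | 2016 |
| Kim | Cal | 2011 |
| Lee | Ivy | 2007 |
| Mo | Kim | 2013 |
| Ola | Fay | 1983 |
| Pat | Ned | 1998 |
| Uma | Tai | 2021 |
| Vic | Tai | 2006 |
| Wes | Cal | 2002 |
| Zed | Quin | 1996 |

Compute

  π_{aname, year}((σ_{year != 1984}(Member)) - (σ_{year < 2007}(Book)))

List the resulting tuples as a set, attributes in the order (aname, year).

{(Ivy, 2007), (Kim, 2013), (Ned, 1987), (Uma, 2012), (Wes, 1996)}

σ[year != 1984]: keep tuples satisfying year != 1984 → {(Eve, Ned, 1987), (Jo, Uma, 2012), (Lee, Ivy, 2007), (Mo, Kim, 2013), (Pat, Wes, 1996), (Zed, Quin, 1996)}
σ[year < 2007]: keep tuples satisfying year < 2007 → {(Jo, Ola, 1994), (Ola, Fay, 1983), (Pat, Ned, 1998), (Vic, Tai, 2006), (Wes, Cal, 2002), (Zed, Quin, 1996)}
Set difference of the two operands is {(Eve, Ned, 1987), (Jo, Uma, 2012), (Lee, Ivy, 2007), (Mo, Kim, 2013), (Pat, Wes, 1996)}.
π_{aname, year} gives {(Ivy, 2007), (Kim, 2013), (Ned, 1987), (Uma, 2012), (Wes, 1996)}.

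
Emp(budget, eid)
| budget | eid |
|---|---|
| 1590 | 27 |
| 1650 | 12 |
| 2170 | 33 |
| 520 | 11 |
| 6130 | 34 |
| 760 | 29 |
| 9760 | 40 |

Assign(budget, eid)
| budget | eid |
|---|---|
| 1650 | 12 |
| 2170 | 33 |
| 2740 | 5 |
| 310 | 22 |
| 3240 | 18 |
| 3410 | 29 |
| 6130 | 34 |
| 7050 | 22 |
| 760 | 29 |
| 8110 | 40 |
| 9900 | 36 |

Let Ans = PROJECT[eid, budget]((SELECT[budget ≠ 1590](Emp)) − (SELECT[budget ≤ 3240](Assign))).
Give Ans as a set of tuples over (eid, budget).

{(11, 520), (34, 6130), (40, 9760)}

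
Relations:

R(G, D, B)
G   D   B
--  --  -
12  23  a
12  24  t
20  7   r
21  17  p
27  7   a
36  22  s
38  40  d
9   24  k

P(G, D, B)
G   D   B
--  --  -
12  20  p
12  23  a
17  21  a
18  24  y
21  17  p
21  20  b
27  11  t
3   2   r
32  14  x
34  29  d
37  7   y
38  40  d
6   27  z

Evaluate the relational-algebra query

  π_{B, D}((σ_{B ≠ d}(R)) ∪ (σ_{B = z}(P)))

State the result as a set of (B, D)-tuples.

Apply σ_{B ≠ d}; surviving tuples: {(12, 23, a), (12, 24, t), (20, 7, r), (21, 17, p), (27, 7, a), (36, 22, s), (9, 24, k)}
Apply σ_{B = z}; surviving tuples: {(6, 27, z)}
Taking the union: {(12, 23, a), (12, 24, t), (20, 7, r), (21, 17, p), (27, 7, a), (36, 22, s), (6, 27, z), (9, 24, k)}
π_{B, D} gives {(a, 23), (a, 7), (k, 24), (p, 17), (r, 7), (s, 22), (t, 24), (z, 27)}.

{(a, 23), (a, 7), (k, 24), (p, 17), (r, 7), (s, 22), (t, 24), (z, 27)}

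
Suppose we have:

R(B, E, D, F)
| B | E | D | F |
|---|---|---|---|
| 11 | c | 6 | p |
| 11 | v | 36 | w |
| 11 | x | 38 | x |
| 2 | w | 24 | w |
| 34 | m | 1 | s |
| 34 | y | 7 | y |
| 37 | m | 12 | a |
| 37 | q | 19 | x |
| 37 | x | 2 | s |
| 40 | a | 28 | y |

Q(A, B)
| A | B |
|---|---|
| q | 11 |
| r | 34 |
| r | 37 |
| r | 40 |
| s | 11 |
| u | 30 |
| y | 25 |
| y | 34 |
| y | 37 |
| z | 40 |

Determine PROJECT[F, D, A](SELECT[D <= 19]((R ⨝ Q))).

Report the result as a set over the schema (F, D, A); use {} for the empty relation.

{(a, 12, r), (a, 12, y), (p, 6, q), (p, 6, s), (s, 1, r), (s, 1, y), (s, 2, r), (s, 2, y), (x, 19, r), (x, 19, y), (y, 7, r), (y, 7, y)}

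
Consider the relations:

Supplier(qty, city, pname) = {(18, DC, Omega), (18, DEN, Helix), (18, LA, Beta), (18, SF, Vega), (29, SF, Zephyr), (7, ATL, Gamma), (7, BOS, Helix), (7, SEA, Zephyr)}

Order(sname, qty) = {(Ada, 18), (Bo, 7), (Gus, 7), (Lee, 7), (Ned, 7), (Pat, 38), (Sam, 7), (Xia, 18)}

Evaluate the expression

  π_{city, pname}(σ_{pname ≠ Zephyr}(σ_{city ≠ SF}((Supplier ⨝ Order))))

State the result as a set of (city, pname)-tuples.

{(ATL, Gamma), (BOS, Helix), (DC, Omega), (DEN, Helix), (LA, Beta)}

Joining Supplier and Order on qty yields {(18, DC, Omega, Ada), (18, DC, Omega, Xia), (18, DEN, Helix, Ada), (18, DEN, Helix, Xia), (18, LA, Beta, Ada), (18, LA, Beta, Xia), (18, SF, Vega, Ada), (18, SF, Vega, Xia), (7, ATL, Gamma, Bo), (7, ATL, Gamma, Gus), (7, ATL, Gamma, Lee), (7, ATL, Gamma, Ned), (7, ATL, Gamma, Sam), (7, BOS, Helix, Bo), (7, BOS, Helix, Gus), (7, BOS, Helix, Lee), (7, BOS, Helix, Ned), (7, BOS, Helix, Sam), (7, SEA, Zephyr, Bo), (7, SEA, Zephyr, Gus), (7, SEA, Zephyr, Lee), (7, SEA, Zephyr, Ned), (7, SEA, Zephyr, Sam)}.
Apply σ_{city ≠ SF}; surviving tuples: {(18, DC, Omega, Ada), (18, DC, Omega, Xia), (18, DEN, Helix, Ada), (18, DEN, Helix, Xia), (18, LA, Beta, Ada), (18, LA, Beta, Xia), (7, ATL, Gamma, Bo), (7, ATL, Gamma, Gus), (7, ATL, Gamma, Lee), (7, ATL, Gamma, Ned), (7, ATL, Gamma, Sam), (7, BOS, Helix, Bo), (7, BOS, Helix, Gus), (7, BOS, Helix, Lee), (7, BOS, Helix, Ned), (7, BOS, Helix, Sam), (7, SEA, Zephyr, Bo), (7, SEA, Zephyr, Gus), (7, SEA, Zephyr, Lee), (7, SEA, Zephyr, Ned), (7, SEA, Zephyr, Sam)}
Apply σ_{pname ≠ Zephyr}; surviving tuples: {(18, DC, Omega, Ada), (18, DC, Omega, Xia), (18, DEN, Helix, Ada), (18, DEN, Helix, Xia), (18, LA, Beta, Ada), (18, LA, Beta, Xia), (7, ATL, Gamma, Bo), (7, ATL, Gamma, Gus), (7, ATL, Gamma, Lee), (7, ATL, Gamma, Ned), (7, ATL, Gamma, Sam), (7, BOS, Helix, Bo), (7, BOS, Helix, Gus), (7, BOS, Helix, Lee), (7, BOS, Helix, Ned), (7, BOS, Helix, Sam)}
Keep only column(s) city, pname (11 duplicate(s) eliminated): {(ATL, Gamma), (BOS, Helix), (DC, Omega), (DEN, Helix), (LA, Beta)}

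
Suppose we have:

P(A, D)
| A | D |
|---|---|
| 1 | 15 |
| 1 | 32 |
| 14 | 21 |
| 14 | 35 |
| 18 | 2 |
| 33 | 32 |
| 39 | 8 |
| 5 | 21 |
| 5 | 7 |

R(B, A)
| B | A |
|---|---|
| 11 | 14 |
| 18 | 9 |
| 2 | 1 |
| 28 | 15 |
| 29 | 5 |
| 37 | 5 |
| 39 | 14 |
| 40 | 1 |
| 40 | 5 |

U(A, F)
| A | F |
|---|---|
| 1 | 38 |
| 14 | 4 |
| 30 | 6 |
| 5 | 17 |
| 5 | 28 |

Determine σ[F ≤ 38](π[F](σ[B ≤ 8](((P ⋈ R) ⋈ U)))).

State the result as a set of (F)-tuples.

{38}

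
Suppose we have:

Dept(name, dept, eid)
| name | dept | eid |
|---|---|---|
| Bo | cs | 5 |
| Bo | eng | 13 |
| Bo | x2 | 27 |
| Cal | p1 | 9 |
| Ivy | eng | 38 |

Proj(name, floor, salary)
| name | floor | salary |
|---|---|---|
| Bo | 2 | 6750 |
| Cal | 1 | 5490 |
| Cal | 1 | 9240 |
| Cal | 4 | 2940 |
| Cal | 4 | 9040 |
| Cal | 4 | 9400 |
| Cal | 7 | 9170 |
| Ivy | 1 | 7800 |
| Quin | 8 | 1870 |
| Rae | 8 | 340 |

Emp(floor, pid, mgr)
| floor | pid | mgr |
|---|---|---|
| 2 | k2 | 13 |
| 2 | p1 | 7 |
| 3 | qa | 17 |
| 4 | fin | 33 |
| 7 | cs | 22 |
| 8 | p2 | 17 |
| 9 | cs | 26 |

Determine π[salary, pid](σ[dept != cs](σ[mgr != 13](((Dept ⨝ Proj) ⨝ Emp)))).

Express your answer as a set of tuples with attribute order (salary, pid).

Joining Dept and Proj on name yields {(Bo, cs, 5, 2, 6750), (Bo, eng, 13, 2, 6750), (Bo, x2, 27, 2, 6750), (Cal, p1, 9, 1, 5490), (Cal, p1, 9, 1, 9240), (Cal, p1, 9, 4, 2940), (Cal, p1, 9, 4, 9040), (Cal, p1, 9, 4, 9400), (Cal, p1, 9, 7, 9170), (Ivy, eng, 38, 1, 7800)}.
Joining (Dept ⨝ Proj) and Emp on floor yields {(Bo, cs, 5, 2, 6750, k2, 13), (Bo, cs, 5, 2, 6750, p1, 7), (Bo, eng, 13, 2, 6750, k2, 13), (Bo, eng, 13, 2, 6750, p1, 7), (Bo, x2, 27, 2, 6750, k2, 13), (Bo, x2, 27, 2, 6750, p1, 7), (Cal, p1, 9, 4, 2940, fin, 33), (Cal, p1, 9, 4, 9040, fin, 33), (Cal, p1, 9, 4, 9400, fin, 33), (Cal, p1, 9, 7, 9170, cs, 22)}.
Filtering on mgr != 13 leaves {(Bo, cs, 5, 2, 6750, p1, 7), (Bo, eng, 13, 2, 6750, p1, 7), (Bo, x2, 27, 2, 6750, p1, 7), (Cal, p1, 9, 4, 2940, fin, 33), (Cal, p1, 9, 4, 9040, fin, 33), (Cal, p1, 9, 4, 9400, fin, 33), (Cal, p1, 9, 7, 9170, cs, 22)}.
Filtering on dept != cs leaves {(Bo, eng, 13, 2, 6750, p1, 7), (Bo, x2, 27, 2, 6750, p1, 7), (Cal, p1, 9, 4, 2940, fin, 33), (Cal, p1, 9, 4, 9040, fin, 33), (Cal, p1, 9, 4, 9400, fin, 33), (Cal, p1, 9, 7, 9170, cs, 22)}.
π[salary, pid]: project onto (salary, pid) (1 duplicate(s) eliminated) → {(2940, fin), (6750, p1), (9040, fin), (9170, cs), (9400, fin)}

{(2940, fin), (6750, p1), (9040, fin), (9170, cs), (9400, fin)}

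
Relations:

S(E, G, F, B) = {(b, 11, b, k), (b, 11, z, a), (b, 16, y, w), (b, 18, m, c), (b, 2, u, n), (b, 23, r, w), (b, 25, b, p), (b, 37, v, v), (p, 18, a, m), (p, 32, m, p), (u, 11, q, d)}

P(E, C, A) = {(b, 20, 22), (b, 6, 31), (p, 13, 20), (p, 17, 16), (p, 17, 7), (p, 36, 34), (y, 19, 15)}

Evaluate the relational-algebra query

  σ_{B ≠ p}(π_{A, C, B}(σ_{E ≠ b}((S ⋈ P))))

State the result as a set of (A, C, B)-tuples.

{(16, 17, m), (20, 13, m), (34, 36, m), (7, 17, m)}

Joining S and P on E yields {(b, 11, b, k, 20, 22), (b, 11, b, k, 6, 31), (b, 11, z, a, 20, 22), (b, 11, z, a, 6, 31), (b, 16, y, w, 20, 22), (b, 16, y, w, 6, 31), (b, 18, m, c, 20, 22), (b, 18, m, c, 6, 31), (b, 2, u, n, 20, 22), (b, 2, u, n, 6, 31), (b, 23, r, w, 20, 22), (b, 23, r, w, 6, 31), (b, 25, b, p, 20, 22), (b, 25, b, p, 6, 31), (b, 37, v, v, 20, 22), (b, 37, v, v, 6, 31), (p, 18, a, m, 13, 20), (p, 18, a, m, 17, 16), (p, 18, a, m, 17, 7), (p, 18, a, m, 36, 34), (p, 32, m, p, 13, 20), (p, 32, m, p, 17, 16), (p, 32, m, p, 17, 7), (p, 32, m, p, 36, 34)}.
σ[E ≠ b]: keep tuples satisfying E ≠ b → {(p, 18, a, m, 13, 20), (p, 18, a, m, 17, 16), (p, 18, a, m, 17, 7), (p, 18, a, m, 36, 34), (p, 32, m, p, 13, 20), (p, 32, m, p, 17, 16), (p, 32, m, p, 17, 7), (p, 32, m, p, 36, 34)}
Projecting to A, C, B: {(16, 17, m), (16, 17, p), (20, 13, m), (20, 13, p), (34, 36, m), (34, 36, p), (7, 17, m), (7, 17, p)}
σ[B ≠ p]: keep tuples satisfying B ≠ p → {(16, 17, m), (20, 13, m), (34, 36, m), (7, 17, m)}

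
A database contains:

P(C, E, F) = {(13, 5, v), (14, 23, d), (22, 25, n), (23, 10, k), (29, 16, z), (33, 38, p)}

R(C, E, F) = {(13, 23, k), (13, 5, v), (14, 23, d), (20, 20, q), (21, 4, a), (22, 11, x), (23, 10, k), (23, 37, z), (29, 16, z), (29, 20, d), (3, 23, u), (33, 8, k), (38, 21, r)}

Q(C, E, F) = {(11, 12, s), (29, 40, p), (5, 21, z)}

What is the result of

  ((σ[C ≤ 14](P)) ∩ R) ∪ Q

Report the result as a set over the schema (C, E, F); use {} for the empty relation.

{(11, 12, s), (13, 5, v), (14, 23, d), (29, 40, p), (5, 21, z)}

Filtering on C ≤ 14 leaves {(13, 5, v), (14, 23, d)}.
Set intersection of the two operands is {(13, 5, v), (14, 23, d)}.
Set union of the two operands is {(11, 12, s), (13, 5, v), (14, 23, d), (29, 40, p), (5, 21, z)}.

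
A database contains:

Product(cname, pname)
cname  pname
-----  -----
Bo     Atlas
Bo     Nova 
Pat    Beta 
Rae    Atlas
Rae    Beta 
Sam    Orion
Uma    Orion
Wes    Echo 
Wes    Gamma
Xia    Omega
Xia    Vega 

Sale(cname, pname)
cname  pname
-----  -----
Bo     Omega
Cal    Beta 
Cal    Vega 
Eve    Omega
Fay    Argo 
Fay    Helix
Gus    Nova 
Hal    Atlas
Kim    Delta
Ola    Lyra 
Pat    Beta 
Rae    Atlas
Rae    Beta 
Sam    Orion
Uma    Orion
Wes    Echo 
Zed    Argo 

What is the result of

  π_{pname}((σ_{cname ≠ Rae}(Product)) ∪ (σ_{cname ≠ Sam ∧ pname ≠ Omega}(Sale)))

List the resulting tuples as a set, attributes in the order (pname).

Selection cname ≠ Rae: {(Bo, Atlas), (Bo, Nova), (Pat, Beta), (Sam, Orion), (Uma, Orion), (Wes, Echo), (Wes, Gamma), (Xia, Omega), (Xia, Vega)}
Selection cname ≠ Sam ∧ pname ≠ Omega: {(Cal, Beta), (Cal, Vega), (Fay, Argo), (Fay, Helix), (Gus, Nova), (Hal, Atlas), (Kim, Delta), (Ola, Lyra), (Pat, Beta), (Rae, Atlas), (Rae, Beta), (Uma, Orion), (Wes, Echo), (Zed, Argo)}
Taking the union: {(Bo, Atlas), (Bo, Nova), (Cal, Beta), (Cal, Vega), (Fay, Argo), (Fay, Helix), (Gus, Nova), (Hal, Atlas), (Kim, Delta), (Ola, Lyra), (Pat, Beta), (Rae, Atlas), (Rae, Beta), (Sam, Orion), (Uma, Orion), (Wes, Echo), (Wes, Gamma), (Xia, Omega), (Xia, Vega), (Zed, Argo)}
Projecting to pname (8 duplicate(s) eliminated): {Argo, Atlas, Beta, Delta, Echo, Gamma, Helix, Lyra, Nova, Omega, Orion, Vega}

{Argo, Atlas, Beta, Delta, Echo, Gamma, Helix, Lyra, Nova, Omega, Orion, Vega}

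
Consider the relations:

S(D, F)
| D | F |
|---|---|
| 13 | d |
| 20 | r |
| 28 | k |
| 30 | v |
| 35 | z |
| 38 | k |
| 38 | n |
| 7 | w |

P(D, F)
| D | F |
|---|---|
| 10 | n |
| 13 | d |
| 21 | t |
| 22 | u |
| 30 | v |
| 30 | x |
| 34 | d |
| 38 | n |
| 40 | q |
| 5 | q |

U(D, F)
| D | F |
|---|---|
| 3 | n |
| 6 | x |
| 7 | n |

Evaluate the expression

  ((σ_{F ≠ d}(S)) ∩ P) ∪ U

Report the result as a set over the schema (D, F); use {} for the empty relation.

{(3, n), (30, v), (38, n), (6, x), (7, n)}

σ[F ≠ d]: keep tuples satisfying F ≠ d → {(20, r), (28, k), (30, v), (35, z), (38, k), (38, n), (7, w)}
Intersection: {(20, r), (28, k), (30, v), (35, z), (38, k), (38, n), (7, w)} with {(10, n), (13, d), (21, t), (22, u), (30, v), (30, x), (34, d), (38, n), (40, q), (5, q)} → {(30, v), (38, n)}
Union: {(30, v), (38, n)} with {(3, n), (6, x), (7, n)} → {(3, n), (30, v), (38, n), (6, x), (7, n)}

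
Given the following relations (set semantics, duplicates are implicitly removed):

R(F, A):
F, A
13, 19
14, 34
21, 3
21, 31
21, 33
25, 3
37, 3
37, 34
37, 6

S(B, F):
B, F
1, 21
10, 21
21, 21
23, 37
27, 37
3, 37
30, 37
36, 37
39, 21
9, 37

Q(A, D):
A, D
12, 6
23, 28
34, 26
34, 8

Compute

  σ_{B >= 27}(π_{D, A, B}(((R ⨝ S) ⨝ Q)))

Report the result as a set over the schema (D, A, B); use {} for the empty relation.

Joining R and S on F yields {(21, 3, 1), (21, 3, 10), (21, 3, 21), (21, 3, 39), (21, 31, 1), (21, 31, 10), (21, 31, 21), (21, 31, 39), (21, 33, 1), (21, 33, 10), (21, 33, 21), (21, 33, 39), (37, 3, 23), (37, 3, 27), (37, 3, 3), (37, 3, 30), (37, 3, 36), (37, 3, 9), (37, 34, 23), (37, 34, 27), (37, 34, 3), (37, 34, 30), (37, 34, 36), (37, 34, 9), (37, 6, 23), (37, 6, 27), (37, 6, 3), (37, 6, 30), (37, 6, 36), (37, 6, 9)}.
Joining (R ⨝ S) and Q on A yields {(37, 34, 23, 26), (37, 34, 23, 8), (37, 34, 27, 26), (37, 34, 27, 8), (37, 34, 3, 26), (37, 34, 3, 8), (37, 34, 30, 26), (37, 34, 30, 8), (37, 34, 36, 26), (37, 34, 36, 8), (37, 34, 9, 26), (37, 34, 9, 8)}.
π_{D, A, B} gives {(26, 34, 23), (26, 34, 27), (26, 34, 3), (26, 34, 30), (26, 34, 36), (26, 34, 9), (8, 34, 23), (8, 34, 27), (8, 34, 3), (8, 34, 30), (8, 34, 36), (8, 34, 9)}.
σ[B >= 27]: keep tuples satisfying B >= 27 → {(26, 34, 27), (26, 34, 30), (26, 34, 36), (8, 34, 27), (8, 34, 30), (8, 34, 36)}

{(26, 34, 27), (26, 34, 30), (26, 34, 36), (8, 34, 27), (8, 34, 30), (8, 34, 36)}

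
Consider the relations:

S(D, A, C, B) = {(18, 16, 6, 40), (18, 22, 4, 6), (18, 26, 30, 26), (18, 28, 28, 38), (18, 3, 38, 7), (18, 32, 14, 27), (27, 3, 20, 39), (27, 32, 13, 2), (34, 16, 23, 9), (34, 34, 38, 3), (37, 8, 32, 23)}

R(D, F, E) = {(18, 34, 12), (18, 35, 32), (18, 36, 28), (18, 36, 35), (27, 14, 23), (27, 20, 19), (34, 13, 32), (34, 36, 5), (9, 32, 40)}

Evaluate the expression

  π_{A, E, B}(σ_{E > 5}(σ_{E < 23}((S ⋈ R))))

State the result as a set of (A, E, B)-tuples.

Natural join on D: {(18, 16, 6, 40, 34, 12), (18, 16, 6, 40, 35, 32), (18, 16, 6, 40, 36, 28), (18, 16, 6, 40, 36, 35), (18, 22, 4, 6, 34, 12), (18, 22, 4, 6, 35, 32), (18, 22, 4, 6, 36, 28), (18, 22, 4, 6, 36, 35), (18, 26, 30, 26, 34, 12), (18, 26, 30, 26, 35, 32), (18, 26, 30, 26, 36, 28), (18, 26, 30, 26, 36, 35), (18, 28, 28, 38, 34, 12), (18, 28, 28, 38, 35, 32), (18, 28, 28, 38, 36, 28), (18, 28, 28, 38, 36, 35), (18, 3, 38, 7, 34, 12), (18, 3, 38, 7, 35, 32), (18, 3, 38, 7, 36, 28), (18, 3, 38, 7, 36, 35), (18, 32, 14, 27, 34, 12), (18, 32, 14, 27, 35, 32), (18, 32, 14, 27, 36, 28), (18, 32, 14, 27, 36, 35), (27, 3, 20, 39, 14, 23), (27, 3, 20, 39, 20, 19), (27, 32, 13, 2, 14, 23), (27, 32, 13, 2, 20, 19), (34, 16, 23, 9, 13, 32), (34, 16, 23, 9, 36, 5), (34, 34, 38, 3, 13, 32), (34, 34, 38, 3, 36, 5)}
Apply σ_{E < 23}; surviving tuples: {(18, 16, 6, 40, 34, 12), (18, 22, 4, 6, 34, 12), (18, 26, 30, 26, 34, 12), (18, 28, 28, 38, 34, 12), (18, 3, 38, 7, 34, 12), (18, 32, 14, 27, 34, 12), (27, 3, 20, 39, 20, 19), (27, 32, 13, 2, 20, 19), (34, 16, 23, 9, 36, 5), (34, 34, 38, 3, 36, 5)}
Apply σ_{E > 5}; surviving tuples: {(18, 16, 6, 40, 34, 12), (18, 22, 4, 6, 34, 12), (18, 26, 30, 26, 34, 12), (18, 28, 28, 38, 34, 12), (18, 3, 38, 7, 34, 12), (18, 32, 14, 27, 34, 12), (27, 3, 20, 39, 20, 19), (27, 32, 13, 2, 20, 19)}
Keep only column(s) A, E, B: {(16, 12, 40), (22, 12, 6), (26, 12, 26), (28, 12, 38), (3, 12, 7), (3, 19, 39), (32, 12, 27), (32, 19, 2)}

{(16, 12, 40), (22, 12, 6), (26, 12, 26), (28, 12, 38), (3, 12, 7), (3, 19, 39), (32, 12, 27), (32, 19, 2)}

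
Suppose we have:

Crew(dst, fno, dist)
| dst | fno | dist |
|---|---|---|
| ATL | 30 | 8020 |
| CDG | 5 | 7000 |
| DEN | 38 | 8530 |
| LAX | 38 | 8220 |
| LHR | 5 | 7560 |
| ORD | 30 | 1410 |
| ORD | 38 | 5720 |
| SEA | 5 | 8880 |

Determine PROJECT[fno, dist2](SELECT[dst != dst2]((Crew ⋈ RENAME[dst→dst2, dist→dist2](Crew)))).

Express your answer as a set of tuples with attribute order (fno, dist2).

ρ[dst→dst2, dist→dist2]: schema becomes (dst2, fno, dist2); tuples unchanged.
Natural join on fno: {(ATL, 30, 8020, ATL, 8020), (ATL, 30, 8020, ORD, 1410), (CDG, 5, 7000, CDG, 7000), (CDG, 5, 7000, LHR, 7560), (CDG, 5, 7000, SEA, 8880), (DEN, 38, 8530, DEN, 8530), (DEN, 38, 8530, LAX, 8220), (DEN, 38, 8530, ORD, 5720), (LAX, 38, 8220, DEN, 8530), (LAX, 38, 8220, LAX, 8220), (LAX, 38, 8220, ORD, 5720), (LHR, 5, 7560, CDG, 7000), (LHR, 5, 7560, LHR, 7560), (LHR, 5, 7560, SEA, 8880), (ORD, 30, 1410, ATL, 8020), (ORD, 30, 1410, ORD, 1410), (ORD, 38, 5720, DEN, 8530), (ORD, 38, 5720, LAX, 8220), (ORD, 38, 5720, ORD, 5720), (SEA, 5, 8880, CDG, 7000), (SEA, 5, 8880, LHR, 7560), (SEA, 5, 8880, SEA, 8880)}
Apply σ_{dst != dst2}; surviving tuples: {(ATL, 30, 8020, ORD, 1410), (CDG, 5, 7000, LHR, 7560), (CDG, 5, 7000, SEA, 8880), (DEN, 38, 8530, LAX, 8220), (DEN, 38, 8530, ORD, 5720), (LAX, 38, 8220, DEN, 8530), (LAX, 38, 8220, ORD, 5720), (LHR, 5, 7560, CDG, 7000), (LHR, 5, 7560, SEA, 8880), (ORD, 30, 1410, ATL, 8020), (ORD, 38, 5720, DEN, 8530), (ORD, 38, 5720, LAX, 8220), (SEA, 5, 8880, CDG, 7000), (SEA, 5, 8880, LHR, 7560)}
π[fno, dist2]: project onto (fno, dist2) (6 duplicate(s) eliminated) → {(30, 1410), (30, 8020), (38, 5720), (38, 8220), (38, 8530), (5, 7000), (5, 7560), (5, 8880)}

{(30, 1410), (30, 8020), (38, 5720), (38, 8220), (38, 8530), (5, 7000), (5, 7560), (5, 8880)}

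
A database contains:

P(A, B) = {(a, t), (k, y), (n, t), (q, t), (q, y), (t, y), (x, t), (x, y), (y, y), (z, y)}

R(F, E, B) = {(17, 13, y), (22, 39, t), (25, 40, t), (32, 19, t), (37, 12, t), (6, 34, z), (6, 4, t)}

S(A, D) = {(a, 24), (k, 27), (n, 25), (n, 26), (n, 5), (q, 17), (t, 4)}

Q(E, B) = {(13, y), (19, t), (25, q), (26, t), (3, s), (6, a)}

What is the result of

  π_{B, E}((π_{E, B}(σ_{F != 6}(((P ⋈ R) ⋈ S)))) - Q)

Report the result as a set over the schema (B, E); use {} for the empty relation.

{(t, 12), (t, 39), (t, 40)}

Natural join on B: {(a, t, 22, 39), (a, t, 25, 40), (a, t, 32, 19), (a, t, 37, 12), (a, t, 6, 4), (k, y, 17, 13), (n, t, 22, 39), (n, t, 25, 40), (n, t, 32, 19), (n, t, 37, 12), (n, t, 6, 4), (q, t, 22, 39), (q, t, 25, 40), (q, t, 32, 19), (q, t, 37, 12), (q, t, 6, 4), (q, y, 17, 13), (t, y, 17, 13), (x, t, 22, 39), (x, t, 25, 40), (x, t, 32, 19), (x, t, 37, 12), (x, t, 6, 4), (x, y, 17, 13), (y, y, 17, 13), (z, y, 17, 13)}
Natural join on A: {(a, t, 22, 39, 24), (a, t, 25, 40, 24), (a, t, 32, 19, 24), (a, t, 37, 12, 24), (a, t, 6, 4, 24), (k, y, 17, 13, 27), (n, t, 22, 39, 25), (n, t, 22, 39, 26), (n, t, 22, 39, 5), (n, t, 25, 40, 25), (n, t, 25, 40, 26), (n, t, 25, 40, 5), (n, t, 32, 19, 25), (n, t, 32, 19, 26), (n, t, 32, 19, 5), (n, t, 37, 12, 25), (n, t, 37, 12, 26), (n, t, 37, 12, 5), (n, t, 6, 4, 25), (n, t, 6, 4, 26), (n, t, 6, 4, 5), (q, t, 22, 39, 17), (q, t, 25, 40, 17), (q, t, 32, 19, 17), (q, t, 37, 12, 17), (q, t, 6, 4, 17), (q, y, 17, 13, 17), (t, y, 17, 13, 4)}
σ[F != 6]: keep tuples satisfying F != 6 → {(a, t, 22, 39, 24), (a, t, 25, 40, 24), (a, t, 32, 19, 24), (a, t, 37, 12, 24), (k, y, 17, 13, 27), (n, t, 22, 39, 25), (n, t, 22, 39, 26), (n, t, 22, 39, 5), (n, t, 25, 40, 25), (n, t, 25, 40, 26), (n, t, 25, 40, 5), (n, t, 32, 19, 25), (n, t, 32, 19, 26), (n, t, 32, 19, 5), (n, t, 37, 12, 25), (n, t, 37, 12, 26), (n, t, 37, 12, 5), (q, t, 22, 39, 17), (q, t, 25, 40, 17), (q, t, 32, 19, 17), (q, t, 37, 12, 17), (q, y, 17, 13, 17), (t, y, 17, 13, 4)}
Projecting to E, B (18 duplicate(s) eliminated): {(12, t), (13, y), (19, t), (39, t), (40, t)}
Difference: {(12, t), (13, y), (19, t), (39, t), (40, t)} with {(13, y), (19, t), (25, q), (26, t), (3, s), (6, a)} → {(12, t), (39, t), (40, t)}
Projecting to B, E: {(t, 12), (t, 39), (t, 40)}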